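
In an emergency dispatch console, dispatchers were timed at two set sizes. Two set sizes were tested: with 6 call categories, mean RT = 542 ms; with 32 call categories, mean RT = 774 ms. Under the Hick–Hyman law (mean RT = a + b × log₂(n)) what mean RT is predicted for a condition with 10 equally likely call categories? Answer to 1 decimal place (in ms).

612.8 ms

RT is linear in log₂ n, so two points fix the line:
  b = (774 − 542) / (log₂ 32 − log₂ 6) = 232 / (5 − 2.5850) = 96.065 ms/bit
  a = 542 − 96.065 × 2.5850 = 293.676 ms
Then RT(10) = 293.676 + 96.065 × log₂ 10 = 293.676 + 96.065 × 3.3219 ≈ 612.796 ms.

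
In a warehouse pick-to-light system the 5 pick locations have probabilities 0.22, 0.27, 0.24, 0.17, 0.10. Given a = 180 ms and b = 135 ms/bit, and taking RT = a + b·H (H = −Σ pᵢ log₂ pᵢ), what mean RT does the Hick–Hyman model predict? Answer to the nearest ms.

484 ms

Entropy contributions −pᵢ log₂ pᵢ: 0.4806, 0.5100, 0.4941, 0.4346, 0.3322; sum H = 2.2515 bits.
RT = a + bH = 180 + 135·2.2515 = 483.95 ms.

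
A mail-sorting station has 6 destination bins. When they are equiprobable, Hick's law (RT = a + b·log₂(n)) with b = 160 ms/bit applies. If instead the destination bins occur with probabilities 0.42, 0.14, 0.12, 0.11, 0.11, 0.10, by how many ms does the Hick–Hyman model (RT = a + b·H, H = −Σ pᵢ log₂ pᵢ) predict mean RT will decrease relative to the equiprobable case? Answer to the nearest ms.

The RT saving is b·ΔH. Equiprobable H₀ = log₂(6) = 2.5850 bits; with the given probabilities H = 2.3226 bits.
b·(H₀ − H) = 160 × (2.5850 − 2.3226) = 41.98 ms.

42 ms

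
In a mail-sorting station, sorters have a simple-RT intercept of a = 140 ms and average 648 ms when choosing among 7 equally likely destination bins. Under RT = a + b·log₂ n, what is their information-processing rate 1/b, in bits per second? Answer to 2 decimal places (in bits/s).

5.53 bits/s

Choice component = 648 − 140 = 508 ms over log₂(7) = 2.8074 bits.
b = 508 / 2.8074 = 180.953 ms/bit, so 1/b = 5.526 bits/s.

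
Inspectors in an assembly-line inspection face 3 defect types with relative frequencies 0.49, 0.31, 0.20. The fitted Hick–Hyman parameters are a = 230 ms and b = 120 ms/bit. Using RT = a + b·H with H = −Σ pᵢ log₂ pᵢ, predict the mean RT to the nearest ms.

H = 0.49·log₂(1/0.49) + 0.31·log₂(1/0.31) + 0.20·log₂(1/0.20) = 1.4925 bits.
RT = 230 + 120 × 1.4925 = 409.10 ms.

409 ms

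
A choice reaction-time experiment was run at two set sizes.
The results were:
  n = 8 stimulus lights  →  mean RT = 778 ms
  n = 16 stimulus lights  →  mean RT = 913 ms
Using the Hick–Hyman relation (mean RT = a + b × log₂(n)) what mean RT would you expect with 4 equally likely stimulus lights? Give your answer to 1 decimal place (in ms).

643.0 ms

With log₂ n on the abscissa the relation is linear; from the two conditions:
  b = (913 − 778) / (log₂ 16 − log₂ 8) = 135 / (4 − 3) = 135.000 ms/bit
  a = 778 − 135.000 × 3 = 373.000 ms
Then RT(4) = 373.000 + 135.000 × log₂ 4 = 373.000 + 135.000 × 2 ≈ 643.000 ms.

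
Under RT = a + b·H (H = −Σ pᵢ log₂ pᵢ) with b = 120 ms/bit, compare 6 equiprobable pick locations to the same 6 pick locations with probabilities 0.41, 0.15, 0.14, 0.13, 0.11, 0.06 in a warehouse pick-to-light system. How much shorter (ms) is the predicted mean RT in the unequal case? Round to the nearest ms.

33 ms

The RT saving is b·ΔH. Equiprobable H₀ = log₂(6) = 2.5850 bits; with the given probabilities H = 2.3115 bits.
b·(H₀ − H) = 120 × (2.5850 − 2.3115) = 32.81 ms.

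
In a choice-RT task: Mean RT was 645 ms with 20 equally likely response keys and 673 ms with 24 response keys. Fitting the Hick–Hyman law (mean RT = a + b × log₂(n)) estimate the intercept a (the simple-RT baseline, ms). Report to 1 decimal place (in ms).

184.9 ms

The slope on a log₂ axis is (673 − 645) / (4.5850 − 4.3219) = 106.450 ms/bit.
Intercept: a = 645 − 106.450·log₂(20) = 184.931 ms.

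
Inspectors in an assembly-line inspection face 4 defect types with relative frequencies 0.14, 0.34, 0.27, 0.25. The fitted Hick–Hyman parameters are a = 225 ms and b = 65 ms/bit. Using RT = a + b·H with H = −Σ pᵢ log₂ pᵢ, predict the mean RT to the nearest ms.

Entropy contributions −pᵢ log₂ pᵢ: 0.3971, 0.5292, 0.5100, 0.5000; sum H = 1.9363 bits.
RT = a + bH = 225 + 65·1.9363 = 350.86 ms.

351 ms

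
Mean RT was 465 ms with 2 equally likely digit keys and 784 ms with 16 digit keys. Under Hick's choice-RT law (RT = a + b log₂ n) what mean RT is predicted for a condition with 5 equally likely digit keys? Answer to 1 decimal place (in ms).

605.6 ms

Solve the two-equation system in a and b:
  b = (784 − 465) / (log₂ 16 − log₂ 2) = 319 / (4 − 1) = 106.333 ms/bit
  a = 465 − 106.333 × 1 = 358.667 ms
Then RT(5) = 358.667 + 106.333 × log₂ 5 = 358.667 + 106.333 × 2.3219 ≈ 605.565 ms.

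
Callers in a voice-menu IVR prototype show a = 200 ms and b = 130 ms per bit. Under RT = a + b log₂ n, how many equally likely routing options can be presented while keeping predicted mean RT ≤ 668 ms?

130·log₂ n ≤ 668 − 200 = 468, giving log₂ n ≤ 3.6000 and n ≤ 12.126. The largest whole number is 12.

12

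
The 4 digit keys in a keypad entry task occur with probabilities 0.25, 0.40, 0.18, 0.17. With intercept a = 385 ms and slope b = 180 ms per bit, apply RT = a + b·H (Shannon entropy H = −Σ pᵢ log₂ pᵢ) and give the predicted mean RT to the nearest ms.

Entropy contributions −pᵢ log₂ pᵢ: 0.5000, 0.5288, 0.4453, 0.4346; sum H = 1.9087 bits.
RT = a + bH = 385 + 180·1.9087 = 728.56 ms.

729 ms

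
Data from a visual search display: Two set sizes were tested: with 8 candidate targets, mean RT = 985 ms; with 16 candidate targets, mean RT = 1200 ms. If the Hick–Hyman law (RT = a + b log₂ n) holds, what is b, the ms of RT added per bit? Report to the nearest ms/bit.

215 ms/bit

The slope on a log₂ axis is (1200 − 985) / (4 − 3) = 215 ms/bit.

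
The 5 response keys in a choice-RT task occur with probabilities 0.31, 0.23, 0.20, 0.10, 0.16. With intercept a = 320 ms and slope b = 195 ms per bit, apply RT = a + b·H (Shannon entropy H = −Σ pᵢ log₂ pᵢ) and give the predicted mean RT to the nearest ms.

755 ms

H = 0.31·log₂(1/0.31) + 0.23·log₂(1/0.23) + 0.20·log₂(1/0.20) + 0.10·log₂(1/0.10) + 0.16·log₂(1/0.16) = 2.2311 bits.
RT = 320 + 195 × 2.2311 = 755.06 ms.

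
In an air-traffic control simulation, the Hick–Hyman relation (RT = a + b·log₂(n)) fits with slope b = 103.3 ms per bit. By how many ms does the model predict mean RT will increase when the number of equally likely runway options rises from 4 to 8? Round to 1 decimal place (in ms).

103.3 ms

The intercept a cancels: ΔRT = b·(log₂ n₂ − log₂ n₁) = b·log₂(n₂/n₁).
log₂(8) − log₂(4) = log₂(8/4) = log₂(2) = 1.
ΔRT = 103.3 × 1.0000 = 103.300 ms.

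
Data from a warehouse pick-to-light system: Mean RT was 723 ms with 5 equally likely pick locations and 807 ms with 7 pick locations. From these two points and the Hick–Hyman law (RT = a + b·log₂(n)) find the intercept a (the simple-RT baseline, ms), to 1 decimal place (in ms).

The slope on a log₂ axis is (807 − 723) / (2.8074 − 2.3219) = 173.044 ms/bit.
Intercept: a = 723 − 173.044·log₂(5) = 321.205 ms.

321.2 ms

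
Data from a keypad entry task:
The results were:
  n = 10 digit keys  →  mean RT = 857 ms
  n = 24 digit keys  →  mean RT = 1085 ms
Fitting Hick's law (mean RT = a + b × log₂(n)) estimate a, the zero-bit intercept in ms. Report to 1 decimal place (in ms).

Slope: b = (1085 − 857) / (log₂ 24 − log₂ 10) = 228/1.2630 = 180.518 ms/bit.
Intercept: a = 857 − 180.518·log₂(10) = 257.333 ms.

257.3 ms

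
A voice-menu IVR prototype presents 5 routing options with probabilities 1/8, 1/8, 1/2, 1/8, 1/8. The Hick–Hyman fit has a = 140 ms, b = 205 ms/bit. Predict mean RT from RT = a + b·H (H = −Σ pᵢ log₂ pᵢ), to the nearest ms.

H = −Σ pᵢ log₂ pᵢ = 0.125·3 + 0.125·3 + 0.5·1 + 0.125·3 + 0.125·3 = 2.000 bits.
RT = 140 + 205 × 2.000 = 550.00 ms.

550 ms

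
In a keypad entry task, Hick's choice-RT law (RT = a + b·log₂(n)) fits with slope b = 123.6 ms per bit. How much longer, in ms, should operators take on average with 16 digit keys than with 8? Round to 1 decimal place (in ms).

123.6 ms

Only the slope matters, since a is common to both: ΔRT = b·log₂(n₂/n₁).
log₂(16) − log₂(8) = log₂(16/8) = log₂(2) = 1.
ΔRT = 123.6 × 1.0000 = 123.600 ms.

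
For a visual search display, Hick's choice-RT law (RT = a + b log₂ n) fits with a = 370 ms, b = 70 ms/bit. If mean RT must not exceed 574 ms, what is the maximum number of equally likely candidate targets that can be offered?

7

Information budget: (574 − 370)/70 = 2.9143 bits, so n ≤ 2^2.9143 = 7.539 → at most 7.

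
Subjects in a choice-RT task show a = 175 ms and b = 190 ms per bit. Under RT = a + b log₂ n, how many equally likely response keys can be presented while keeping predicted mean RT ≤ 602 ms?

4

Set 175 + 190·log₂ n ≤ 602 → log₂ n ≤ (602 − 175)/190 = 2.2474.
So n ≤ 2^2.2474 = 4.748; the largest integer n is 4.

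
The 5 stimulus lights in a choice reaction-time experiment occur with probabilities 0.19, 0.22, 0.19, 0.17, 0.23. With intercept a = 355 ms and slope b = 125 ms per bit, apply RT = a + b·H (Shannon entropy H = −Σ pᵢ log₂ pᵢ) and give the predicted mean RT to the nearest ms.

644 ms

H = 0.19·log₂(1/0.19) + 0.22·log₂(1/0.22) + 0.19·log₂(1/0.19) + 0.17·log₂(1/0.17) + 0.23·log₂(1/0.23) = 2.3133 bits.
RT = 355 + 125 × 2.3133 = 644.16 ms.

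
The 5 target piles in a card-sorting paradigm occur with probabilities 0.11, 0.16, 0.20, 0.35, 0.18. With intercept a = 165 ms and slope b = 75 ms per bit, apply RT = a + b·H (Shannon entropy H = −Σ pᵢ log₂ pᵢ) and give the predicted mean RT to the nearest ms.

331 ms

H = 0.11·log₂(1/0.11) + 0.16·log₂(1/0.16) + 0.20·log₂(1/0.20) + 0.35·log₂(1/0.35) + 0.18·log₂(1/0.18) = 2.2131 bits.
RT = 165 + 75 × 2.2131 = 330.98 ms.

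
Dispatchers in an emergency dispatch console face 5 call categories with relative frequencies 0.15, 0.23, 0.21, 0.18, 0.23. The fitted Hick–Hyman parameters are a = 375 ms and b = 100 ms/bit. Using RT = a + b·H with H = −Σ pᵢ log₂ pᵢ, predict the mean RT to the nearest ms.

605 ms

H = 0.15·log₂(1/0.15) + 0.23·log₂(1/0.23) + 0.21·log₂(1/0.21) + 0.18·log₂(1/0.18) + 0.23·log₂(1/0.23) = 2.3040 bits.
RT = 375 + 100 × 2.3040 = 605.40 ms.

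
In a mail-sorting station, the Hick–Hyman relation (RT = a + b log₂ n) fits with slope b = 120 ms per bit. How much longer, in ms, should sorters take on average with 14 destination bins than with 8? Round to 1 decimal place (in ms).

The intercept a cancels: ΔRT = b·(log₂ n₂ − log₂ n₁) = b·log₂(n₂/n₁).
log₂(14) − log₂(8) = 3.8074 − 3 = 0.8074.
ΔRT = 120 × 0.8074 = 96.883 ms.

96.9 ms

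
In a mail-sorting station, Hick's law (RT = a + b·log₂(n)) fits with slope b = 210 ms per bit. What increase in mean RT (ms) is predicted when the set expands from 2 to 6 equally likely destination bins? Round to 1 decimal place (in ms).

332.8 ms

Only the slope matters, since a is common to both: ΔRT = b·log₂(n₂/n₁).
log₂(6) − log₂(2) = 2.5850 − 1 = 1.5850.
ΔRT = 210 × 1.5850 = 332.842 ms.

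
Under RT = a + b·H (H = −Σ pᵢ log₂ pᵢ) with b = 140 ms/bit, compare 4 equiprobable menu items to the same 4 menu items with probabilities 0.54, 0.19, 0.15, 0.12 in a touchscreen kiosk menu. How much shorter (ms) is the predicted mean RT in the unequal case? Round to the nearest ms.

40 ms

Equiprobable entropy H₀ = log₂ 4 = 2.0000 bits.
Skewed entropy H = −Σ pᵢ log₂ pᵢ = 1.7129 bits.
ΔRT = b·(H₀ − H) = 140 × 0.2871 = 40.20 ms.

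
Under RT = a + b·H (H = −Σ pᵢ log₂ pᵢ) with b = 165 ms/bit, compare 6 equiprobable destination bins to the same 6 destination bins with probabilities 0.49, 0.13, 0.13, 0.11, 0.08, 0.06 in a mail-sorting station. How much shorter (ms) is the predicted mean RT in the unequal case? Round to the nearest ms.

Equiprobable entropy H₀ = log₂ 6 = 2.5850 bits.
Skewed entropy H = −Σ pᵢ log₂ pᵢ = 2.1549 bits.
ΔRT = b·(H₀ − H) = 165 × 0.4301 = 70.96 ms.

71 ms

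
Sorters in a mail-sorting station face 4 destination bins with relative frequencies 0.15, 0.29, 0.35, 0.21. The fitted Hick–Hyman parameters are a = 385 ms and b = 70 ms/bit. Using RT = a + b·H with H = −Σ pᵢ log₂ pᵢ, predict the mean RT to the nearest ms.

H = 0.15·log₂(1/0.15) + 0.29·log₂(1/0.29) + 0.35·log₂(1/0.35) + 0.21·log₂(1/0.21) = 1.9314 bits.
RT = 385 + 70 × 1.9314 = 520.20 ms.

520 ms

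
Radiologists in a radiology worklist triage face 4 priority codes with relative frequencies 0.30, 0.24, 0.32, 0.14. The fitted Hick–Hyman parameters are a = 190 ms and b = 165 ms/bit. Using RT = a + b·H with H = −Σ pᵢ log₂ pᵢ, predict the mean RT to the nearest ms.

510 ms

Entropy contributions −pᵢ log₂ pᵢ: 0.5211, 0.4941, 0.5260, 0.3971; sum H = 1.9384 bits.
RT = a + bH = 190 + 165·1.9384 = 509.83 ms.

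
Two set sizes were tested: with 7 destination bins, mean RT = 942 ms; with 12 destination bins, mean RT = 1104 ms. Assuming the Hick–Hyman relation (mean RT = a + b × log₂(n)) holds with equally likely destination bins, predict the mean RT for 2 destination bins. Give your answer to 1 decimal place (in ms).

Fit slope and intercept:
  b = (1104 − 942) / (log₂ 12 − log₂ 7) = 162 / (3.5850 − 2.8074) = 208.331 ms/bit
  a = 942 − 208.331 × 2.8074 = 357.140 ms
Then RT(2) = 357.140 + 208.331 × log₂ 2 = 357.140 + 208.331 × 1 ≈ 565.471 ms.

565.5 ms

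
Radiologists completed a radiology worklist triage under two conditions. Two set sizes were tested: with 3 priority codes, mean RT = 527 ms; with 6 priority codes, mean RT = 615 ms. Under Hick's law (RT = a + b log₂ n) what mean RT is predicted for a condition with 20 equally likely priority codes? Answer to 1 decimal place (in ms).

767.9 ms

Solve the two-equation system in a and b:
  b = (615 − 527) / (log₂ 6 − log₂ 3) = 88 / (2.5850 − 1.5850) = 88.000 ms/bit
  a = 527 − 88.000 × 1.5850 = 387.523 ms
Then RT(20) = 387.523 + 88.000 × log₂ 20 = 387.523 + 88.000 × 4.3219 ≈ 767.853 ms.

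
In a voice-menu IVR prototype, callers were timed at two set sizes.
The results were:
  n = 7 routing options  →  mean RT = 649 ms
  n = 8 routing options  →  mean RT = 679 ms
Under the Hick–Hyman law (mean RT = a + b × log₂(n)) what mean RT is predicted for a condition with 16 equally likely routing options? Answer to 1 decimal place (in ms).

834.7 ms

Solve the two-equation system in a and b:
  b = (679 − 649) / (log₂ 8 − log₂ 7) = 30 / (3 − 2.8074) = 155.727 ms/bit
  a = 649 − 155.727 × 2.8074 = 211.820 ms
Then RT(16) = 211.820 + 155.727 × log₂ 16 = 211.820 + 155.727 × 4 ≈ 834.727 ms.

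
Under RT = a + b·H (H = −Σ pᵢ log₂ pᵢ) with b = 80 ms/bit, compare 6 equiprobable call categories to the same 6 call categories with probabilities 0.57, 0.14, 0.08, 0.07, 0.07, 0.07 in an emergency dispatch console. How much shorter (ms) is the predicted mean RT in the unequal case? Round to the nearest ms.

The RT saving is b·ΔH. Equiprobable H₀ = log₂(6) = 2.5850 bits; with the given probabilities H = 1.9565 bits.
b·(H₀ − H) = 80 × (2.5850 − 1.9565) = 50.27 ms.

50 ms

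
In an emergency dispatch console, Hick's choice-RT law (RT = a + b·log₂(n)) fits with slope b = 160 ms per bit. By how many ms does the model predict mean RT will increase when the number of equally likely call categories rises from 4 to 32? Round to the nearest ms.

ΔRT = (a + b log₂ n₂) − (a + b log₂ n₁) = b·(log₂ n₂ − log₂ n₁).
log₂(32) − log₂(4) = log₂(32/4) = log₂(8) = 3.
ΔRT = 160 × 3.0000 = 480.000 ms.

480 ms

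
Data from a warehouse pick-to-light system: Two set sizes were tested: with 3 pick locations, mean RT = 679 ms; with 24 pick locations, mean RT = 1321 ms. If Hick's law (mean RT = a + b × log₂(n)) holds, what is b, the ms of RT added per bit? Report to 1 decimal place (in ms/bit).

Slope: b = (1321 − 679) / (log₂ 24 − log₂ 3) = 642/3.0000 = 214.000 ms/bit.

214.0 ms/bit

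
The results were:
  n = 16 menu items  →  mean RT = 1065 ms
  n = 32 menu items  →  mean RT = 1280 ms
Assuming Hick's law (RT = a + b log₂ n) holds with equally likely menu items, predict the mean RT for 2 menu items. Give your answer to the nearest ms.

420 ms

Fit slope and intercept:
  b = (1280 − 1065) / (log₂ 32 − log₂ 16) = 215 / (5 − 4) = 215 ms/bit
  a = 1065 − 215 × 4 = 205 ms
Then RT(2) = 205 + 215 × log₂ 2 = 205 + 215 × 1 ≈ 420.000 ms.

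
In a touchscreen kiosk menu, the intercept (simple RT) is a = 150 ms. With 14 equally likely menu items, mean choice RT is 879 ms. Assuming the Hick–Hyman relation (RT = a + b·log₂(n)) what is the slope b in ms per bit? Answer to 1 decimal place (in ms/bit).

14 alternatives carry log₂ 14 = 3.8074 bits; the choice cost is 879 − 150 = 729 ms, so b = 729/3.8074 = 191.472 ms/bit.

191.5 ms/bit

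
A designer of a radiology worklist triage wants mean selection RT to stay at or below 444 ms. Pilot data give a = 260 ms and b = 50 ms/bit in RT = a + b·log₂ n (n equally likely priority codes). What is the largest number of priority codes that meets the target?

50·log₂ n ≤ 444 − 260 = 184, giving log₂ n ≤ 3.6800 and n ≤ 12.817. The largest whole number is 12.

12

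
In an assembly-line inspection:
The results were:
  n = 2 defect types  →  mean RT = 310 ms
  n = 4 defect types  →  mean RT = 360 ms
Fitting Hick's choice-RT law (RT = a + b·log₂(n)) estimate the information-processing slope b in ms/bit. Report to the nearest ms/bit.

50 ms/bit

b = (RT₂ − RT₁)/(log₂ n₂ − log₂ n₁) = (360 − 310)/(2 − 1) = 50 ms/bit.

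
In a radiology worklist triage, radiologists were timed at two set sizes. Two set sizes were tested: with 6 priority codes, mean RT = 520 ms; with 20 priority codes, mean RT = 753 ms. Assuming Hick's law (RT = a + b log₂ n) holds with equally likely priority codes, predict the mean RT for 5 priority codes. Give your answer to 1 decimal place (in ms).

Solve the two-equation system in a and b:
  b = (753 − 520) / (log₂ 20 − log₂ 6) = 233 / (4.3219 − 2.5850) = 134.142 ms/bit
  a = 520 − 134.142 × 2.5850 = 173.248 ms
Then RT(5) = 173.248 + 134.142 × log₂ 5 = 173.248 + 134.142 × 2.3219 ≈ 484.716 ms.

484.7 ms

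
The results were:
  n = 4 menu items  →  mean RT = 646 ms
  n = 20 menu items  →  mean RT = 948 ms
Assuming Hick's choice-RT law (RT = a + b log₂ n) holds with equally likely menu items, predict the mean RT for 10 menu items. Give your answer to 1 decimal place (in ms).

817.9 ms

Fit slope and intercept:
  b = (948 − 646) / (log₂ 20 − log₂ 4) = 302 / (4.3219 − 2) = 130.064 ms/bit
  a = 646 − 130.064 × 2 = 385.871 ms
Then RT(10) = 385.871 + 130.064 × log₂ 10 = 385.871 + 130.064 × 3.3219 ≈ 817.936 ms.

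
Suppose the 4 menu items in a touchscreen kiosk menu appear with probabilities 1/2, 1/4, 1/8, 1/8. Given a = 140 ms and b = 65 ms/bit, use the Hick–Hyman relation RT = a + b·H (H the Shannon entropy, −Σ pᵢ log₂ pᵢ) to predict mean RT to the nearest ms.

H = −Σ pᵢ log₂ pᵢ = 0.5·1 + 0.25·2 + 0.125·3 + 0.125·3 = 1.750 bits.
RT = 140 + 65 × 1.750 = 253.75 ms.

254 ms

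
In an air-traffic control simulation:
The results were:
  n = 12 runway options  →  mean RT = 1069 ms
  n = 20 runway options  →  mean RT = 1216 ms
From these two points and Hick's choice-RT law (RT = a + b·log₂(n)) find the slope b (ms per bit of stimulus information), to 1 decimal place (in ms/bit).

199.5 ms/bit

Slope: b = (1216 − 1069) / (log₂ 20 − log₂ 12) = 147/0.7370 = 199.467 ms/bit.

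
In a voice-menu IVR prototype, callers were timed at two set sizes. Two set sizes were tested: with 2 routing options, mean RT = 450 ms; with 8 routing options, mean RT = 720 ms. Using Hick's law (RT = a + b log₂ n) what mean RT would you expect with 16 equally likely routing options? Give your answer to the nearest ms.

RT is linear in log₂ n, so two points fix the line:
  b = (720 − 450) / (log₂ 8 − log₂ 2) = 270 / (3 − 1) = 135 ms/bit
  a = 450 − 135 × 1 = 315 ms
Then RT(16) = 315 + 135 × log₂ 16 = 315 + 135 × 4 ≈ 855.000 ms.

855 ms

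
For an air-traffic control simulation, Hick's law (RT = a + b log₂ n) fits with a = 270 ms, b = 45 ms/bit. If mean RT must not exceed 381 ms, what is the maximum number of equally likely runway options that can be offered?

Set 270 + 45·log₂ n ≤ 381 → log₂ n ≤ (381 − 270)/45 = 2.4667.
So n ≤ 2^2.4667 = 5.528; the largest integer n is 5.

5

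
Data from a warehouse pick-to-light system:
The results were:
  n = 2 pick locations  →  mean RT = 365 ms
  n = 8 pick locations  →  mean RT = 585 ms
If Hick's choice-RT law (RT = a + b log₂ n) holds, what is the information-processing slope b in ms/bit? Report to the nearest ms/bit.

b = (RT₂ − RT₁)/(log₂ n₂ − log₂ n₁) = (585 − 365)/(3 − 1) = 110 ms/bit.

110 ms/bit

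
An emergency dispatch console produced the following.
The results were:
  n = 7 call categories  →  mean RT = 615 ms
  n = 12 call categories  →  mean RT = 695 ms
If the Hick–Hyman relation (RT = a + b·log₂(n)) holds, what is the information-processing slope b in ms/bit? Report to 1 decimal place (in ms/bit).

102.9 ms/bit

The slope on a log₂ axis is (695 − 615) / (3.5850 − 2.8074) = 102.880 ms/bit.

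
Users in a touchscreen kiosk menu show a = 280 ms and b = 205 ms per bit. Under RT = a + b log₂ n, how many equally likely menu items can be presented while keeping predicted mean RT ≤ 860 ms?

7

Information budget: (860 − 280)/205 = 2.8293 bits, so n ≤ 2^2.8293 = 7.107 → at most 7.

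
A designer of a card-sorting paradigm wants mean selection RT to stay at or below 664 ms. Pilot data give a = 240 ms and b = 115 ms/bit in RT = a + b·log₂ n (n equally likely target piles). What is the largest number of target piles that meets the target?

115·log₂ n ≤ 664 − 240 = 424, giving log₂ n ≤ 3.6870 and n ≤ 12.879. The largest whole number is 12.

12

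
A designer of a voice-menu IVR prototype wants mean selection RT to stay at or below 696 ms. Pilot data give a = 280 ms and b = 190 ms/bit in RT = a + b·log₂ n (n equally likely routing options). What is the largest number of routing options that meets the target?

4

Set 280 + 190·log₂ n ≤ 696 → log₂ n ≤ (696 − 280)/190 = 2.1895.
So n ≤ 2^2.1895 = 4.561; the largest integer n is 4.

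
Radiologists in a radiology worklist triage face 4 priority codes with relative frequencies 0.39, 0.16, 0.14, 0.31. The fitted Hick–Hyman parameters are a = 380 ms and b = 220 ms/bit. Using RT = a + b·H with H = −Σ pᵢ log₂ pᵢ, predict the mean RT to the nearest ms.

H = 0.39·log₂(1/0.39) + 0.16·log₂(1/0.16) + 0.14·log₂(1/0.14) + 0.31·log₂(1/0.31) = 1.8737 bits.
RT = 380 + 220 × 1.8737 = 792.22 ms.

792 ms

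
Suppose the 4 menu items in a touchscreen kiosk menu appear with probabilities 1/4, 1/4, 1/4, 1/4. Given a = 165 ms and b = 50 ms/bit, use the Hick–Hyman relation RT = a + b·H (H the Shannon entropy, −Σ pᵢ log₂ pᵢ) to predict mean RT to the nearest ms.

Each term −pᵢ log₂ pᵢ: 0.25·2 + 0.25·2 + 0.25·2 + 0.25·2; summed, H = 2.000 bits.
Mean RT = a + bH = 165 + 50·2.000 = 265.00 ms.

265 ms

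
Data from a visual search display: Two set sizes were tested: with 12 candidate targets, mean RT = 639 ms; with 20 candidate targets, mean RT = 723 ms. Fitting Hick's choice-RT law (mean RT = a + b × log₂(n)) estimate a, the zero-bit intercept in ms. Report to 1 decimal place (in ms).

b = (RT₂ − RT₁)/(log₂ n₂ − log₂ n₁) = (723 − 639)/(4.3219 − 3.5850) = 113.981 ms/bit.
a = RT₁ − b·log₂ n₁ = 639 − 113.981 × 3.5850 = 230.383 ms.

230.4 ms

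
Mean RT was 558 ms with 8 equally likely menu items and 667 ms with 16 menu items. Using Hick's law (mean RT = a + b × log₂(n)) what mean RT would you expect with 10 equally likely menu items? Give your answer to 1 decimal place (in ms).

593.1 ms

Fit slope and intercept:
  b = (667 − 558) / (log₂ 16 − log₂ 8) = 109 / (4 − 3) = 109.000 ms/bit
  a = 558 − 109.000 × 3 = 231.000 ms
Then RT(10) = 231.000 + 109.000 × log₂ 10 = 231.000 + 109.000 × 3.3219 ≈ 593.090 ms.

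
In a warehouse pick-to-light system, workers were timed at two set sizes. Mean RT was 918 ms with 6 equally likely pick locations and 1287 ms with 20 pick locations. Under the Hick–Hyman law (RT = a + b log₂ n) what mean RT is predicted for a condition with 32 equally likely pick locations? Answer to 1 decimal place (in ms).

1431.0 ms

Solve the two-equation system in a and b:
  b = (1287 − 918) / (log₂ 20 − log₂ 6) = 369 / (4.3219 − 2.5850) = 212.439 ms/bit
  a = 918 − 212.439 × 2.5850 = 368.852 ms
Then RT(32) = 368.852 + 212.439 × log₂ 32 = 368.852 + 212.439 × 5 ≈ 1431.049 ms.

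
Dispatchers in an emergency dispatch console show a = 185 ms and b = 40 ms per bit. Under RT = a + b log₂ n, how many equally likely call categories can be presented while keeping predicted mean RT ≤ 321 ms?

10

Information budget: (321 − 185)/40 = 3.4000 bits, so n ≤ 2^3.4000 = 10.556 → at most 10.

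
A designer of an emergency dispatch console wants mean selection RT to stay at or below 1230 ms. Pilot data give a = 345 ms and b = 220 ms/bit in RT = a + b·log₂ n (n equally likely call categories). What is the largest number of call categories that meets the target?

220·log₂ n ≤ 1230 − 345 = 885, giving log₂ n ≤ 4.0227 and n ≤ 16.254. The largest whole number is 16.

16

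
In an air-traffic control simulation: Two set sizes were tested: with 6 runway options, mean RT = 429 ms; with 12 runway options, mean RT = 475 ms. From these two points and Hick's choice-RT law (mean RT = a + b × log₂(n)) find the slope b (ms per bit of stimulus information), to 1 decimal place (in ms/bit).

46.0 ms/bit

The slope on a log₂ axis is (475 − 429) / (3.5850 − 2.5850) = 46.000 ms/bit.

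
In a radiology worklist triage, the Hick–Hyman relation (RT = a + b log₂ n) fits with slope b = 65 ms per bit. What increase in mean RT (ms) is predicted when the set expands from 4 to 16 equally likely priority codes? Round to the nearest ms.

The intercept a cancels: ΔRT = b·(log₂ n₂ − log₂ n₁) = b·log₂(n₂/n₁).
log₂(16) − log₂(4) = log₂(16/4) = log₂(4) = 2.
ΔRT = 65 × 2.0000 = 130.000 ms.

130 ms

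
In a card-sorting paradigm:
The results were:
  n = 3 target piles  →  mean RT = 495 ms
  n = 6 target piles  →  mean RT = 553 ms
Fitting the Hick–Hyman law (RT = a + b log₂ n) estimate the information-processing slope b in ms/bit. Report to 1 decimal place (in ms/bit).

The slope on a log₂ axis is (553 − 495) / (2.5850 − 1.5850) = 58.000 ms/bit.

58.0 ms/bit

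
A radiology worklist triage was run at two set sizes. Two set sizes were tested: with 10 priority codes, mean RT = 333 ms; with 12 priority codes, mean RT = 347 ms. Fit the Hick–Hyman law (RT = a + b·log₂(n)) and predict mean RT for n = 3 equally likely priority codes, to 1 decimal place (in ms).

Fit slope and intercept:
  b = (347 − 333) / (log₂ 12 − log₂ 10) = 14 / (3.5850 − 3.3219) = 53.225 ms/bit
  a = 333 − 53.225 × 3.3219 = 156.190 ms
Then RT(3) = 156.190 + 53.225 × log₂ 3 = 156.190 + 53.225 × 1.5850 ≈ 240.550 ms.

240.6 ms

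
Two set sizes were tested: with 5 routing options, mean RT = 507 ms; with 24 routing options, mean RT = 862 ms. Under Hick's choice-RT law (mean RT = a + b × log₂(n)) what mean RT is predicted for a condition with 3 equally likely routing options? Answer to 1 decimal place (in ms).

391.4 ms

With log₂ n on the abscissa the relation is linear; from the two conditions:
  b = (862 − 507) / (log₂ 24 − log₂ 5) = 355 / (4.5850 − 2.3219) = 156.869 ms/bit
  a = 507 − 156.869 × 2.3219 = 142.761 ms
Then RT(3) = 142.761 + 156.869 × log₂ 3 = 142.761 + 156.869 × 1.5850 ≈ 391.393 ms.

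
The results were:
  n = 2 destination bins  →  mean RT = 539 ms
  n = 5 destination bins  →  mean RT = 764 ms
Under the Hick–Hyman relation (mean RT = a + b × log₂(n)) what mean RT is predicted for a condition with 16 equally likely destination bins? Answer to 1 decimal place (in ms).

1049.6 ms

With log₂ n on the abscissa the relation is linear; from the two conditions:
  b = (764 − 539) / (log₂ 5 − log₂ 2) = 225 / (2.3219 − 1) = 170.206 ms/bit
  a = 539 − 170.206 × 1 = 368.794 ms
Then RT(16) = 368.794 + 170.206 × log₂ 16 = 368.794 + 170.206 × 4 ≈ 1049.618 ms.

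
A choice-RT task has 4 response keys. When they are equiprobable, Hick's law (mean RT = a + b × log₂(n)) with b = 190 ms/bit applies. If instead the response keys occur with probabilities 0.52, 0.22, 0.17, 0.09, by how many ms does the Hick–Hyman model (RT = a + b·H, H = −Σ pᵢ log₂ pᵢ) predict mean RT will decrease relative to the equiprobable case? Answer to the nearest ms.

54 ms

The RT saving is b·ΔH. Equiprobable H₀ = log₂(4) = 2.0000 bits; with the given probabilities H = 1.7184 bits.
b·(H₀ − H) = 190 × (2.0000 − 1.7184) = 53.51 ms.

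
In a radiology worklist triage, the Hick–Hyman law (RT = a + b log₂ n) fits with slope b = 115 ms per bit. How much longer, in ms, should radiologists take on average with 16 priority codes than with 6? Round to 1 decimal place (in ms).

ΔRT = (a + b log₂ n₂) − (a + b log₂ n₁) = b·(log₂ n₂ − log₂ n₁).
log₂(16) − log₂(6) = 4 − 2.5850 = 1.4150.
ΔRT = 115 × 1.4150 = 162.729 ms.

162.7 ms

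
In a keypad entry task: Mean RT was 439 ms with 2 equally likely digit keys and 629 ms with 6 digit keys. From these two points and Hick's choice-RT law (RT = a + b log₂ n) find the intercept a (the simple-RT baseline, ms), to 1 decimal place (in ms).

319.1 ms

The slope on a log₂ axis is (629 − 439) / (2.5850 − 1) = 119.877 ms/bit.
a = RT₁ − b·log₂ n₁ = 439 − 119.877 × 1 = 319.123 ms.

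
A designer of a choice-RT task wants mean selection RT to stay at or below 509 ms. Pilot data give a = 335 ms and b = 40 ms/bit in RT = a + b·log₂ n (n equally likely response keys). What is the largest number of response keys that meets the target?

Information budget: (509 − 335)/40 = 4.3500 bits, so n ≤ 2^4.3500 = 20.393 → at most 20.

20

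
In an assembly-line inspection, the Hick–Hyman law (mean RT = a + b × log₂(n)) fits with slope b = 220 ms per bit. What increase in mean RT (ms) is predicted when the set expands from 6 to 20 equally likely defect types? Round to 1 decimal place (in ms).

382.1 ms

ΔRT = (a + b log₂ n₂) − (a + b log₂ n₁) = b·(log₂ n₂ − log₂ n₁).
log₂(20) − log₂(6) = 4.3219 − 2.5850 = 1.7370.
ΔRT = 220 × 1.7370 = 382.132 ms.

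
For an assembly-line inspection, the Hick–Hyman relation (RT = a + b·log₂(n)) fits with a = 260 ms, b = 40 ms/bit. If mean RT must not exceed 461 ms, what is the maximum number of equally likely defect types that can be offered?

Information budget: (461 − 260)/40 = 5.0250 bits, so n ≤ 2^5.0250 = 32.559 → at most 32.

32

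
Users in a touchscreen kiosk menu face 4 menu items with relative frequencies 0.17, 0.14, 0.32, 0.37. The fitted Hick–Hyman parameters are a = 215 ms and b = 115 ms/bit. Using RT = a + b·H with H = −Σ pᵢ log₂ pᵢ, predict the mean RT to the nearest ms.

H = 0.17·log₂(1/0.17) + 0.14·log₂(1/0.14) + 0.32·log₂(1/0.32) + 0.37·log₂(1/0.37) = 1.8885 bits.
RT = 215 + 115 × 1.8885 = 432.17 ms.

432 ms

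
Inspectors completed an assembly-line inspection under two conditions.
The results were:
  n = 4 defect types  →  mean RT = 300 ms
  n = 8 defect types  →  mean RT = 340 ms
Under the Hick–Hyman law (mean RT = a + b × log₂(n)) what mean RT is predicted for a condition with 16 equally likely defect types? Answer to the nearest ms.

380 ms

With log₂ n on the abscissa the relation is linear; from the two conditions:
  b = (340 − 300) / (log₂ 8 − log₂ 4) = 40 / (3 − 2) = 40 ms/bit
  a = 300 − 40 × 2 = 220 ms
Then RT(16) = 220 + 40 × log₂ 16 = 220 + 40 × 4 ≈ 380.000 ms.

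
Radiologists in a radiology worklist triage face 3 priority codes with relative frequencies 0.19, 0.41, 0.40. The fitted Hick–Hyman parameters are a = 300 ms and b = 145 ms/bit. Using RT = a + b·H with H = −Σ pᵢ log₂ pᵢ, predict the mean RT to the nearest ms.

H = 0.19·log₂(1/0.19) + 0.41·log₂(1/0.41) + 0.40·log₂(1/0.40) = 1.5114 bits.
RT = 300 + 145 × 1.5114 = 519.15 ms.

519 ms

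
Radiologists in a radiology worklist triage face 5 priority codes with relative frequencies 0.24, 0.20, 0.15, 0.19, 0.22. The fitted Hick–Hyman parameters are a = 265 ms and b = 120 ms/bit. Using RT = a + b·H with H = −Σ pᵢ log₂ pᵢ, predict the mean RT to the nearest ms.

H = 0.24·log₂(1/0.24) + 0.20·log₂(1/0.20) + 0.15·log₂(1/0.15) + 0.19·log₂(1/0.19) + 0.22·log₂(1/0.22) = 2.3049 bits.
RT = 265 + 120 × 2.3049 = 541.58 ms.

542 ms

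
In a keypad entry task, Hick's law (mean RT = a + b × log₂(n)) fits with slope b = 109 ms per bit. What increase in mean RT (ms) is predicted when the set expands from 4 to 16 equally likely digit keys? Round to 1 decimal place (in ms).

The intercept a cancels: ΔRT = b·(log₂ n₂ − log₂ n₁) = b·log₂(n₂/n₁).
log₂(16) − log₂(4) = log₂(16/4) = log₂(4) = 2.
ΔRT = 109 × 2.0000 = 218.000 ms.

218.0 ms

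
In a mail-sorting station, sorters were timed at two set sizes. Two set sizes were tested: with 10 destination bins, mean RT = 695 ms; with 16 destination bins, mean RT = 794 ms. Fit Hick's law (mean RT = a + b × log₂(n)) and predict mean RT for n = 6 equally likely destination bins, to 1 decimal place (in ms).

587.4 ms

With log₂ n on the abscissa the relation is linear; from the two conditions:
  b = (794 − 695) / (log₂ 16 − log₂ 10) = 99 / (4 − 3.3219) = 146.002 ms/bit
  a = 695 − 146.002 × 3.3219 = 209.991 ms
Then RT(6) = 209.991 + 146.002 × log₂ 6 = 209.991 + 146.002 × 2.5850 ≈ 587.401 ms.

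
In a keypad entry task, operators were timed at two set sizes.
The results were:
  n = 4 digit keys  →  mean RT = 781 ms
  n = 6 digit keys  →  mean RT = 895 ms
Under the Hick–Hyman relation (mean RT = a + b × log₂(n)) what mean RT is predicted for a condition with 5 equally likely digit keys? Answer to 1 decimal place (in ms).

843.7 ms

Solve the two-equation system in a and b:
  b = (895 − 781) / (log₂ 6 − log₂ 4) = 114 / (2.5850 − 2) = 194.884 ms/bit
  a = 781 − 194.884 × 2 = 391.231 ms
Then RT(5) = 391.231 + 194.884 × log₂ 5 = 391.231 + 194.884 × 2.3219 ≈ 843.739 ms.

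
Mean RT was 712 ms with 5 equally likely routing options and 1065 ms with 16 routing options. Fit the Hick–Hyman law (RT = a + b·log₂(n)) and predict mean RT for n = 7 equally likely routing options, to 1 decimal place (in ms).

With log₂ n on the abscissa the relation is linear; from the two conditions:
  b = (1065 − 712) / (log₂ 16 − log₂ 5) = 353 / (4 − 2.3219) = 210.360 ms/bit
  a = 712 − 210.360 × 2.3219 = 223.558 ms
Then RT(7) = 223.558 + 210.360 × log₂ 7 = 223.558 + 210.360 × 2.8074 ≈ 814.115 ms.

814.1 ms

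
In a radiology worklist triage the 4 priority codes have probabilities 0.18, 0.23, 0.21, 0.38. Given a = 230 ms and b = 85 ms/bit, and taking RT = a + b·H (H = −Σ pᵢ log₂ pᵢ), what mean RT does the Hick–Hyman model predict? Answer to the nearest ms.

Entropy contributions −pᵢ log₂ pᵢ: 0.4453, 0.4877, 0.4728, 0.5305; sum H = 1.9363 bits.
RT = a + bH = 230 + 85·1.9363 = 394.58 ms.

395 ms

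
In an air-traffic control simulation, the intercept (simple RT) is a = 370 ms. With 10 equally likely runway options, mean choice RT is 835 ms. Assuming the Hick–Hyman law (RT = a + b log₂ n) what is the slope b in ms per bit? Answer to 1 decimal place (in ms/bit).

log₂(10) = 3.3219 bits.
b = (RT − a)/log₂ n = (835 − 370) / 3.3219 = 139.979 ms/bit.

140.0 ms/bit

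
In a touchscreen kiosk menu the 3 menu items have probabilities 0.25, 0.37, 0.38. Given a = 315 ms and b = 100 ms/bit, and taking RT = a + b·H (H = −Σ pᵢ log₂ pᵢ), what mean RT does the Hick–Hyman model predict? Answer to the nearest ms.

H = 0.25·log₂(1/0.25) + 0.37·log₂(1/0.37) + 0.38·log₂(1/0.38) = 1.5612 bits.
RT = 315 + 100 × 1.5612 = 471.12 ms.

471 ms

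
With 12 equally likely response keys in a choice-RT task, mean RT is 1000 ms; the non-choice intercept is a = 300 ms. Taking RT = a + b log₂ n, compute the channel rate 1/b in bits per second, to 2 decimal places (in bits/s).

5.12 bits/s

b = (1000 − 300)/log₂ 12 = 700/3.5850 = 195.260 ms per bit = 0.19526 s/bit; the reciprocal is 5.121 bits/s.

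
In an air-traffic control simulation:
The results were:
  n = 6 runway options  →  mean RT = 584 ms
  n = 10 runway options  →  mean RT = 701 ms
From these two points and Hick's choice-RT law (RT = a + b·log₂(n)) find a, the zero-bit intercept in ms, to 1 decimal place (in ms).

173.6 ms

The slope on a log₂ axis is (701 − 584) / (3.3219 − 2.5850) = 158.759 ms/bit.
Intercept: a = 584 − 158.759·log₂(6) = 173.614 ms.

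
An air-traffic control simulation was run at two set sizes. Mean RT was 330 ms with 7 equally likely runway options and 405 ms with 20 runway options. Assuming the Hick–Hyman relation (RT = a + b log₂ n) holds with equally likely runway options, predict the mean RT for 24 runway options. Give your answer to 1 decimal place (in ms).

418.0 ms

Fit slope and intercept:
  b = (405 − 330) / (log₂ 20 − log₂ 7) = 75 / (4.3219 − 2.8074) = 49.519 ms/bit
  a = 330 − 49.519 × 2.8074 = 190.983 ms
Then RT(24) = 190.983 + 49.519 × log₂ 24 = 190.983 + 49.519 × 4.5850 ≈ 418.025 ms.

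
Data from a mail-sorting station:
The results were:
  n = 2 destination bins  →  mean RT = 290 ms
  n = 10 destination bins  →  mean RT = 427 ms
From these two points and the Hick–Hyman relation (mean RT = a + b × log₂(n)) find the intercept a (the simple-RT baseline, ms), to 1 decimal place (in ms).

231.0 ms

The slope on a log₂ axis is (427 − 290) / (3.3219 − 1) = 59.003 ms/bit.
Intercept: a = 290 − 59.003·log₂(2) = 230.997 ms.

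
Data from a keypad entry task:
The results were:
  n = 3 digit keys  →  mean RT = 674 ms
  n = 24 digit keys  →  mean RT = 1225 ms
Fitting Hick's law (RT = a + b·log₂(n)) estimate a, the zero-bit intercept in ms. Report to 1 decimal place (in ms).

382.9 ms

b = (RT₂ − RT₁)/(log₂ n₂ − log₂ n₁) = (1225 − 674)/(4.5850 − 1.5850) = 183.667 ms/bit.
a = RT₁ − b·log₂ n₁ = 674 − 183.667 × 1.5850 = 382.895 ms.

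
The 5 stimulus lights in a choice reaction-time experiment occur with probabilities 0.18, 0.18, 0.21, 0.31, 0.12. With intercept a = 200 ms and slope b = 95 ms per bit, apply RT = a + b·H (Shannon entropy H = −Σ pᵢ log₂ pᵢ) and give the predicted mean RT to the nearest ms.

Entropy contributions −pᵢ log₂ pᵢ: 0.4453, 0.4453, 0.4728, 0.5238, 0.3671; sum H = 2.2543 bits.
RT = a + bH = 200 + 95·2.2543 = 414.16 ms.

414 ms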